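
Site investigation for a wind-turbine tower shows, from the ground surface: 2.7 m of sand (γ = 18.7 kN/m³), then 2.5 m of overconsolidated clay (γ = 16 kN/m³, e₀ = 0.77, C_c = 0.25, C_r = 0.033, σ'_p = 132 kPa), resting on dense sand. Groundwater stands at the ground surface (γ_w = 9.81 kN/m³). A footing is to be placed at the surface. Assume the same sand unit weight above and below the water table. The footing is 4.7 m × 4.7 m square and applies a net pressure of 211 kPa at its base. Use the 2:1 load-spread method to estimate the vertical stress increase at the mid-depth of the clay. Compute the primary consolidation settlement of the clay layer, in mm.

Mid-depth of clay below the ground surface: z = 2.7 + 2.5/2 = 3.95 m.
Total vertical stress at mid-clay: σ_v = 18.7×2.7 + 16×1.25 = 70.49 kPa.
Pore pressure: u = 9.81×(3.95 − 0) = 38.75 kPa.
Initial effective stress: σ'_0 = σ_v − u = 70.49 − 38.75 = 31.74 kPa.
Stress increase at mid-clay by the 2:1 spreading method:
Δσ = qBL/((B+z)(L+z)) = 211×4.7×4.7/((4.7+3.95)(4.7+3.95)) = 62.294 kPa
Final effective stress: σ'_f = 31.74 + 62.294 = 94.034 kPa.
σ'_f = 94.034 ≤ σ'_p = 132 kPa, so the clay remains overconsolidated and only the recompression index applies:
S_c = C_r·H/(1+e₀)·log₁₀(σ'_f/σ'_0) = 0.033×2.5/1.77×log₁₀(94.034/31.74)
    = 0.046609 × 0.47168 = 0.02198 m

S_c ≈ 22 mm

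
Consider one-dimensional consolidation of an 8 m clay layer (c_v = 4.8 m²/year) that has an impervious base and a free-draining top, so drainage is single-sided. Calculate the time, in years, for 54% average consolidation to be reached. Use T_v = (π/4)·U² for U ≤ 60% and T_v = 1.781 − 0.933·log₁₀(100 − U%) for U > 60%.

t ≈ 3.05 years

Drainage path length: H_d = H = 8 m (single drainage).
U ≤ 60%: T_v = (π/4)·U² = (π/4)×0.54² = 0.22902.
t = T_v·H_d²/c_v = 0.22902×8²/4.8 = 3.054 years.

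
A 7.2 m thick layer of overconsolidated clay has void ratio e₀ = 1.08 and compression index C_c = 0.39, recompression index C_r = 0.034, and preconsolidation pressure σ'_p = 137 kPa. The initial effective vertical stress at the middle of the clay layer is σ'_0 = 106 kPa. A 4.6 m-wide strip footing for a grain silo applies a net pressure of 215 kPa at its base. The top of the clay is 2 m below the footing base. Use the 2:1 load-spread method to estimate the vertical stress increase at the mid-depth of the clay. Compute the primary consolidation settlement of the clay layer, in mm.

S_c ≈ 244 mm

Mid-depth of clay below the footing base: z = 2 + 7.2/2 = 5.6 m.
Stress increase at mid-clay by the 2:1 spreading method:
Δσ = qB/(B+z) = 215×4.6/(4.6+5.6) = 96.961 kPa
Final effective stress: σ'_f = 106 + 96.961 = 202.96 kPa.
σ'_f = 202.96 > σ'_p = 137 kPa, so the stress path crosses the preconsolidation pressure — recompression up to σ'_p, then virgin compression beyond:
S_c = H/(1+e₀)·[C_r·log₁₀(σ'_p/σ'_0) + C_c·log₁₀(σ'_f/σ'_p)]
    = 7.2/2.08 × [0.034×log₁₀(137/106) + 0.39×log₁₀(202.96/137)]
    = 3.4615 × [0.0037881 + 0.066569] = 0.2435 m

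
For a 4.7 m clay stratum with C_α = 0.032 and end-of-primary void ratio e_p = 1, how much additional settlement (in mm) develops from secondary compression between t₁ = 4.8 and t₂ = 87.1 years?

S_s ≈ 94.7 mm

Secondary compression: S_s = C_α·H/(1+e_p)·log₁₀(t₂/t₁)
S_s = 0.032×4.7/(1+1)×log₁₀(87.1/4.8)
    = 0.0752 × 1.259 = 0.09466 m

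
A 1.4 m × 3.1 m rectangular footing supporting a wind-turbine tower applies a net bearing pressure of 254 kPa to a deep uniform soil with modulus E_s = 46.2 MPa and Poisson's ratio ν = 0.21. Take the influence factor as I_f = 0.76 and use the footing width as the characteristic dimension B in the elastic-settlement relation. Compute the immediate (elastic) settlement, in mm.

S_e ≈ 5.59 mm

Immediate (elastic) settlement: S_e = q·B·(1−ν²)/E_s · I_f.
E_s = 46.2 MPa = 46200 kPa.
S_e = 254 × 1.4 × (1 − 0.21²) / 46200 × 0.76
    = 254 × 1.4 × 0.9559 / 46200 × 0.76
    = 0.005592 m = 5.592 mm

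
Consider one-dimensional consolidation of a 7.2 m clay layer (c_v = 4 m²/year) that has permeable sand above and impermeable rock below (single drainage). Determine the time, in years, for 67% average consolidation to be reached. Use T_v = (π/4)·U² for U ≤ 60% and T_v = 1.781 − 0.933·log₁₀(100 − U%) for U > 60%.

Drainage path length: H_d = H = 7.2 m (single drainage).
U > 60%: T_v = 1.781 − 0.933·log₁₀(100 − 67) = 0.36423.
t = T_v·H_d²/c_v = 0.36423×7.2²/4 = 4.72 years.

t ≈ 4.72 years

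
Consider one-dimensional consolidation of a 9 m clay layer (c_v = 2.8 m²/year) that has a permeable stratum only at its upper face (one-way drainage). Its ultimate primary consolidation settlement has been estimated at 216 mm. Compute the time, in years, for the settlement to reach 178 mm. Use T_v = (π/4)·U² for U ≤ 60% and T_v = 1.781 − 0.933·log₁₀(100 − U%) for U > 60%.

t ≈ 17.9 years

Drainage path length: H_d = H = 9 m (single drainage).
U = S(t)/S_ult = 178/216 = 0.8241.
U > 60%: T_v = 1.781 − 0.933·log₁₀(100 − 82.407) = 0.61911.
t = T_v·H_d²/c_v = 0.61911×9²/2.8 = 17.91 years.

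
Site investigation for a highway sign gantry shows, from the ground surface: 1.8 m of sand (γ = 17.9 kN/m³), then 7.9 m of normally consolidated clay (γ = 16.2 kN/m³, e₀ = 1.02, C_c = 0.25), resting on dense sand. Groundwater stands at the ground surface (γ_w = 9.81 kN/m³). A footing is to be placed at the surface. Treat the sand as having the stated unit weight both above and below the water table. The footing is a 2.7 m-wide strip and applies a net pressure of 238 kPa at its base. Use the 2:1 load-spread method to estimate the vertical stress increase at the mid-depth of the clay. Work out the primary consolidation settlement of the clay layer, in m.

S_c ≈ 0.454 m

Mid-depth of clay below the ground surface: z = 1.8 + 7.9/2 = 5.75 m.
Total vertical stress at mid-clay: σ_v = 17.9×1.8 + 16.2×3.95 = 96.21 kPa.
Pore pressure: u = 9.81×(5.75 − 0) = 56.408 kPa.
Initial effective stress: σ'_0 = σ_v − u = 96.21 − 56.408 = 39.802 kPa.
Stress increase at mid-clay by the 2:1 spreading method:
Δσ = qB/(B+z) = 238×2.7/(2.7+5.75) = 76.047 kPa
Final effective stress: σ'_f = σ'_0 + Δσ = 39.802 + 76.047 = 115.85 kPa.
Normally consolidated clay, so the full stress increment lies on the virgin compression line:
S_c = C_c·H/(1+e₀)·log₁₀(σ'_f/σ'_0) = 0.25×7.9/(1+1.02)×log₁₀(115.85/39.802)
    = 0.97772 × 0.46399 = 0.4537 m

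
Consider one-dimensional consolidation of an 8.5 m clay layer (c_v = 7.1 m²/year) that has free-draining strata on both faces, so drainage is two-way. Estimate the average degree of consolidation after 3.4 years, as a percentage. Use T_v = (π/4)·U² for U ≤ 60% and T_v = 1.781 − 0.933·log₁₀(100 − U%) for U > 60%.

U ≈ 97 %

Drainage path length: H_d = H/2 = 4.25 m (double drainage).
T_v = c_v·t/H_d² = 7.1×3.4/4.25² = 1.3365.
T_v = 1.3365 corresponds to the U > 60% branch:
U = 1 − 10^((1.781 − T_v)/0.933)/100 = 0.97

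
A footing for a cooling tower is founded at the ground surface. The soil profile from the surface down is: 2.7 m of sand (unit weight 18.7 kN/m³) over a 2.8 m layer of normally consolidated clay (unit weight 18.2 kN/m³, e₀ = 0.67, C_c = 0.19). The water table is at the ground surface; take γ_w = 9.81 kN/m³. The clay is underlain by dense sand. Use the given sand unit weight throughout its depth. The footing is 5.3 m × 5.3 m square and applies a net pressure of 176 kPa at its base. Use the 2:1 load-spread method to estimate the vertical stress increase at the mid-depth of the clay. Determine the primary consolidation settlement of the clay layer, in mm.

S_c ≈ 130 mm

Mid-depth of clay below the ground surface: z = 2.7 + 2.8/2 = 4.1 m.
Total vertical stress at mid-clay: σ_v = 18.7×2.7 + 18.2×1.4 = 75.97 kPa.
Pore pressure: u = 9.81×(4.1 − 0) = 40.221 kPa.
Initial effective stress: σ'_0 = σ_v − u = 75.97 − 40.221 = 35.749 kPa.
Stress increase at mid-clay by the 2:1 spreading method:
Δσ = qBL/((B+z)(L+z)) = 176×5.3×5.3/((5.3+4.1)(5.3+4.1)) = 55.951 kPa
Final effective stress: σ'_f = σ'_0 + Δσ = 35.749 + 55.951 = 91.7 kPa.
Normally consolidated clay, so the full stress increment lies on the virgin compression line:
S_c = C_c·H/(1+e₀)·log₁₀(σ'_f/σ'_0) = 0.19×2.8/(1+0.67)×log₁₀(91.7/35.749)
    = 0.31856 × 0.40911 = 0.1303 m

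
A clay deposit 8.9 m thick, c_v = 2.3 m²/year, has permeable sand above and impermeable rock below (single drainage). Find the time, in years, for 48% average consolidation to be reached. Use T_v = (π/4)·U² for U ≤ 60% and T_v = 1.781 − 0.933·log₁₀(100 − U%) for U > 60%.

t ≈ 6.23 years

Drainage path length: H_d = H = 8.9 m (single drainage).
U ≤ 60%: T_v = (π/4)·U² = (π/4)×0.48² = 0.18096.
t = T_v·H_d²/c_v = 0.18096×8.9²/2.3 = 6.232 years.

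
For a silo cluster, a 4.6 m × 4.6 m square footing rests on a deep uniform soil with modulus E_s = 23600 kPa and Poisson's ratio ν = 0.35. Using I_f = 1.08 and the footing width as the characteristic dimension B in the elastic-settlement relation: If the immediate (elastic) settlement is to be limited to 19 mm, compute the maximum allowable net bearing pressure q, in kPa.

q ≈ 103 kPa

S_e = q·B·(1−ν²)/E_s · I_f  ⇒  q = S_e·E_s / (B·(1−ν²)·I_f).
q = 0.019 × 23600 / (4.6 × 0.8775 × 1.08) = 102.9 kPa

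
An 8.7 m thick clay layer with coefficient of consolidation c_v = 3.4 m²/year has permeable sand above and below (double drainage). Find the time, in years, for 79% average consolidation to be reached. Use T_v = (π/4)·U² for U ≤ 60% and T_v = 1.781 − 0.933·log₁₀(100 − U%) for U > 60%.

Drainage path length: H_d = H/2 = 4.35 m (double drainage).
U > 60%: T_v = 1.781 − 0.933·log₁₀(100 − 79) = 0.54737.
t = T_v·H_d²/c_v = 0.54737×4.35²/3.4 = 3.046 years.

t ≈ 3.05 years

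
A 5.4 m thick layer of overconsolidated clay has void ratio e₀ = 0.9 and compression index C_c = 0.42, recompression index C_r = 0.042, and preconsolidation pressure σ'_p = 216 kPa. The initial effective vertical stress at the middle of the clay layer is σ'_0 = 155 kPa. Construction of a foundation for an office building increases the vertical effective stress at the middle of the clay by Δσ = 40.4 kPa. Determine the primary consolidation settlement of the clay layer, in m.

S_c ≈ 0.012 m

Final effective stress: σ'_f = 155 + 40.4 = 195.4 kPa.
σ'_f = 195.4 ≤ σ'_p = 216 kPa, so the clay remains overconsolidated and only the recompression index applies:
S_c = C_r·H/(1+e₀)·log₁₀(σ'_f/σ'_0) = 0.042×5.4/1.9×log₁₀(195.4/155)
    = 0.11937 × 0.10059 = 0.01201 m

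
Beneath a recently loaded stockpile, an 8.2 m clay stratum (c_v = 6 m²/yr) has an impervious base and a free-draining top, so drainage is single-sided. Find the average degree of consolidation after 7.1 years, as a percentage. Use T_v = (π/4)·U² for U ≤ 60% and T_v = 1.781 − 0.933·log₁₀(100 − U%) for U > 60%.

U ≈ 83 %

Drainage path length: H_d = H = 8.2 m (single drainage).
T_v = c_v·t/H_d² = 6×7.1/8.2² = 0.63355.
T_v = 0.63355 corresponds to the U > 60% branch:
U = 1 − 10^((1.781 − T_v)/0.933)/100 = 0.8302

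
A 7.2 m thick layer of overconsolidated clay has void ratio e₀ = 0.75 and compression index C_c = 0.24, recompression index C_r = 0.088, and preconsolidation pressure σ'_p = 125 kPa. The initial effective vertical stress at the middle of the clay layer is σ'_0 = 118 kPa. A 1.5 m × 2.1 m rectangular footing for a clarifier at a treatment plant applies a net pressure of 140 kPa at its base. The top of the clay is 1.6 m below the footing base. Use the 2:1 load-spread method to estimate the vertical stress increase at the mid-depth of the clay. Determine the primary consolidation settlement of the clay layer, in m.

S_c ≈ 0.0159 m

Mid-depth of clay below the footing base: z = 1.6 + 7.2/2 = 5.2 m.
Stress increase at mid-clay by the 2:1 spreading method:
Δσ = qBL/((B+z)(L+z)) = 140×1.5×2.1/((1.5+5.2)(2.1+5.2)) = 9.0166 kPa
Final effective stress: σ'_f = 118 + 9.0166 = 127.02 kPa.
σ'_f = 127.02 > σ'_p = 125 kPa, so the stress path crosses the preconsolidation pressure — recompression up to σ'_p, then virgin compression beyond:
S_c = H/(1+e₀)·[C_r·log₁₀(σ'_p/σ'_0) + C_c·log₁₀(σ'_f/σ'_p)]
    = 7.2/1.75 × [0.088×log₁₀(125/118) + 0.24×log₁₀(127.02/125)]
    = 4.1143 × [0.0022025 + 0.0016709] = 0.01594 m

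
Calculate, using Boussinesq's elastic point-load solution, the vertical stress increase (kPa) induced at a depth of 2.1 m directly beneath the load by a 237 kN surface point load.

Δσ_z ≈ 25.7 kPa

Boussinesq vertical stress below a point load on an elastic half-space:
Δσ_z = 3P/(2πz²) · [1 + (r/z)²]^(−5/2)
r/z = 0/2.1 = 0; [1+(r/z)²]^(−5/2) = 1.
Δσ_z = 3×237/(2π×2.1²) × 1 = 25.66 × 1 = 25.66 kPa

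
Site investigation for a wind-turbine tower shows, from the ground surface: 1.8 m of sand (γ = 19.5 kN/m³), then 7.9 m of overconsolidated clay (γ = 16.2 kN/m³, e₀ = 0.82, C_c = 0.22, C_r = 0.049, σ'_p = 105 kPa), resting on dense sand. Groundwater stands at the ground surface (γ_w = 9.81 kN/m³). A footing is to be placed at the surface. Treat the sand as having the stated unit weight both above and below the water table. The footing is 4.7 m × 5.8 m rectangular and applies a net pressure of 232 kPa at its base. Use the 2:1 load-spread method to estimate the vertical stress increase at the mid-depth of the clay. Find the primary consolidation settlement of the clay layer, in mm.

Mid-depth of clay below the ground surface: z = 1.8 + 7.9/2 = 5.75 m.
Total vertical stress at mid-clay: σ_v = 19.5×1.8 + 16.2×3.95 = 99.09 kPa.
Pore pressure: u = 9.81×(5.75 − 0) = 56.408 kPa.
Initial effective stress: σ'_0 = σ_v − u = 99.09 − 56.408 = 42.682 kPa.
Stress increase at mid-clay by the 2:1 spreading method:
Δσ = qBL/((B+z)(L+z)) = 232×4.7×5.8/((4.7+5.75)(5.8+5.75)) = 52.398 kPa
Final effective stress: σ'_f = 42.682 + 52.398 = 95.08 kPa.
σ'_f = 95.08 ≤ σ'_p = 105 kPa, so the clay remains overconsolidated and only the recompression index applies:
S_c = C_r·H/(1+e₀)·log₁₀(σ'_f/σ'_0) = 0.049×7.9/1.82×log₁₀(95.08/42.682)
    = 0.21269 × 0.34784 = 0.07398 m

S_c ≈ 74 mm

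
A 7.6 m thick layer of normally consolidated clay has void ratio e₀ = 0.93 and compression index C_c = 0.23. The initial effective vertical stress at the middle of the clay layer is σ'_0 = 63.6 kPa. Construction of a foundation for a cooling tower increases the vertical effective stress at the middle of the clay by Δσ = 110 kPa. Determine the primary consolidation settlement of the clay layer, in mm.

Final effective stress: σ'_f = σ'_0 + Δσ = 63.6 + 110 = 173.6 kPa.
Normally consolidated clay, so the full stress increment lies on the virgin compression line:
S_c = C_c·H/(1+e₀)·log₁₀(σ'_f/σ'_0) = 0.23×7.6/(1+0.93)×log₁₀(173.6/63.6)
    = 0.9057 × 0.43609 = 0.395 m

S_c ≈ 395 mm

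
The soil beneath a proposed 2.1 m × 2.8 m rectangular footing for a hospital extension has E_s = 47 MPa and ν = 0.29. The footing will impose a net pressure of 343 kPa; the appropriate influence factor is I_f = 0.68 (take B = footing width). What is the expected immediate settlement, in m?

S_e ≈ 0.00954 m

Immediate (elastic) settlement: S_e = q·B·(1−ν²)/E_s · I_f.
E_s = 47 MPa = 47000 kPa.
S_e = 343 × 2.1 × (1 − 0.29²) / 47000 × 0.68
    = 343 × 2.1 × 0.9159 / 47000 × 0.68
    = 0.009545 m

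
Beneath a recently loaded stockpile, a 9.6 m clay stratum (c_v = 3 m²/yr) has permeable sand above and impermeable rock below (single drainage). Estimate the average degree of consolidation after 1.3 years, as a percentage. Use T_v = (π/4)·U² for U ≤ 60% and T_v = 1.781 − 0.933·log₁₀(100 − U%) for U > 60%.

Drainage path length: H_d = H = 9.6 m (single drainage).
T_v = c_v·t/H_d² = 3×1.3/9.6² = 0.042318.
T_v = 0.042318 corresponds to the U ≤ 60% branch:
U = √(4T_v/π) = 0.2321

U ≈ 23.2 %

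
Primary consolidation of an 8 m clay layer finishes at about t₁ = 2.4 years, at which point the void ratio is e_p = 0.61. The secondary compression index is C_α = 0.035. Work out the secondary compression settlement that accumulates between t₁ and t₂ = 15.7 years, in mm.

S_s ≈ 142 mm

Secondary compression: S_s = C_α·H/(1+e_p)·log₁₀(t₂/t₁)
S_s = 0.035×8/(1+0.61)×log₁₀(15.7/2.4)
    = 0.1739 × 0.8157 = 0.1419 m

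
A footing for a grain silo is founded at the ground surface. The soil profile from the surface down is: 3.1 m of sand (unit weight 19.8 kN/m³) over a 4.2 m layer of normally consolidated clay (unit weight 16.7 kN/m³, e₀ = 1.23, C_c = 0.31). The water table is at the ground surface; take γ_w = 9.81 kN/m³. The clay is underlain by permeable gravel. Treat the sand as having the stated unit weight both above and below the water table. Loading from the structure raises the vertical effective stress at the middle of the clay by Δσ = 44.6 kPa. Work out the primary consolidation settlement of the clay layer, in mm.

Mid-depth of clay below the ground surface: z = 3.1 + 4.2/2 = 5.2 m.
Total vertical stress at mid-clay: σ_v = 19.8×3.1 + 16.7×2.1 = 96.45 kPa.
Pore pressure: u = 9.81×(5.2 − 0) = 51.012 kPa.
Initial effective stress: σ'_0 = σ_v − u = 96.45 − 51.012 = 45.438 kPa.
Final effective stress: σ'_f = σ'_0 + Δσ = 45.438 + 44.6 = 90.038 kPa.
Normally consolidated clay, so the full stress increment lies on the virgin compression line:
S_c = C_c·H/(1+e₀)·log₁₀(σ'_f/σ'_0) = 0.31×4.2/(1+1.23)×log₁₀(90.038/45.438)
    = 0.58386 × 0.29701 = 0.1734 m

S_c ≈ 173 mm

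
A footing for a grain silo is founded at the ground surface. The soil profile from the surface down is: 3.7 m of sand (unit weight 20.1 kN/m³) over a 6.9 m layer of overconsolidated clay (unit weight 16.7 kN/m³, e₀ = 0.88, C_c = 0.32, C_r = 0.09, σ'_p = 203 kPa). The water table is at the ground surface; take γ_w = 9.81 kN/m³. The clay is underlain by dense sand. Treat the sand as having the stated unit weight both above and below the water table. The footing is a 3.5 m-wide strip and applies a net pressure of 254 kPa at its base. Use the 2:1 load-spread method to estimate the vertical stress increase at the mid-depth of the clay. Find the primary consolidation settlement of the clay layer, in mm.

S_c ≈ 123 mm

Mid-depth of clay below the ground surface: z = 3.7 + 6.9/2 = 7.15 m.
Total vertical stress at mid-clay: σ_v = 20.1×3.7 + 16.7×3.45 = 131.99 kPa.
Pore pressure: u = 9.81×(7.15 − 0) = 70.142 kPa.
Initial effective stress: σ'_0 = σ_v − u = 131.99 − 70.142 = 61.848 kPa.
Stress increase at mid-clay by the 2:1 spreading method:
Δσ = qB/(B+z) = 254×3.5/(3.5+7.15) = 83.474 kPa
Final effective stress: σ'_f = 61.848 + 83.474 = 145.32 kPa.
σ'_f = 145.32 ≤ σ'_p = 203 kPa, so the clay remains overconsolidated and only the recompression index applies:
S_c = C_r·H/(1+e₀)·log₁₀(σ'_f/σ'_0) = 0.09×6.9/1.88×log₁₀(145.32/61.848)
    = 0.33032 × 0.371 = 0.1225 m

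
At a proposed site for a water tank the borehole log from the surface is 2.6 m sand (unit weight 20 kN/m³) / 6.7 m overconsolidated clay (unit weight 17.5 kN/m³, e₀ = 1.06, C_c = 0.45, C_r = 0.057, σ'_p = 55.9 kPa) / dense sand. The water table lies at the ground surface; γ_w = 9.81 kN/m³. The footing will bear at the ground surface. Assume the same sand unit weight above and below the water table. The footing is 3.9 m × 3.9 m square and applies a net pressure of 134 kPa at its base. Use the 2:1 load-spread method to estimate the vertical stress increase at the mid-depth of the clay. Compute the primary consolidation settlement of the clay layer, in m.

S_c ≈ 0.177 m

Mid-depth of clay below the ground surface: z = 2.6 + 6.7/2 = 5.95 m.
Total vertical stress at mid-clay: σ_v = 20×2.6 + 17.5×3.35 = 110.62 kPa.
Pore pressure: u = 9.81×(5.95 − 0) = 58.37 kPa.
Initial effective stress: σ'_0 = σ_v − u = 110.62 − 58.37 = 52.25 kPa.
Stress increase at mid-clay by the 2:1 spreading method:
Δσ = qBL/((B+z)(L+z)) = 134×3.9×3.9/((3.9+5.95)(3.9+5.95)) = 21.007 kPa
Final effective stress: σ'_f = 52.25 + 21.007 = 73.257 kPa.
σ'_f = 73.257 > σ'_p = 55.9 kPa, so the stress path crosses the preconsolidation pressure — recompression up to σ'_p, then virgin compression beyond:
S_c = H/(1+e₀)·[C_r·log₁₀(σ'_p/σ'_0) + C_c·log₁₀(σ'_f/σ'_p)]
    = 6.7/2.06 × [0.057×log₁₀(55.9/52.25) + 0.45×log₁₀(73.257/55.9)]
    = 3.2524 × [0.0016716 + 0.052847] = 0.1773 m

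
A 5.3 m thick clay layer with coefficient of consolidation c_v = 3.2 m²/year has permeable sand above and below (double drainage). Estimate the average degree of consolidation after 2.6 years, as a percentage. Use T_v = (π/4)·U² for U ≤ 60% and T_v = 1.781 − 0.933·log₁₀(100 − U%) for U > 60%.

Drainage path length: H_d = H/2 = 2.65 m (double drainage).
T_v = c_v·t/H_d² = 3.2×2.6/2.65² = 1.1848.
T_v = 1.1848 corresponds to the U > 60% branch:
U = 1 − 10^((1.781 − T_v)/0.933)/100 = 0.9564

U ≈ 95.6 %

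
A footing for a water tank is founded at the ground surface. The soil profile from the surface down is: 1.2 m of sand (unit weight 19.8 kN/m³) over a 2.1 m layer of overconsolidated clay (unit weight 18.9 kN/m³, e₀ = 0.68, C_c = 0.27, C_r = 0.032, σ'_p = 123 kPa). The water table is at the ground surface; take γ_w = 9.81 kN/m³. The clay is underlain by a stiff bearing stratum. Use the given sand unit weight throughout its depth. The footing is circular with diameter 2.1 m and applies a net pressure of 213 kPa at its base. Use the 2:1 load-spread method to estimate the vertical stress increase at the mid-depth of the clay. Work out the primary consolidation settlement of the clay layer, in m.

S_c ≈ 0.0208 m

Mid-depth of clay below the ground surface: z = 1.2 + 2.1/2 = 2.25 m.
Total vertical stress at mid-clay: σ_v = 19.8×1.2 + 18.9×1.05 = 43.605 kPa.
Pore pressure: u = 9.81×(2.25 − 0) = 22.073 kPa.
Initial effective stress: σ'_0 = σ_v − u = 43.605 − 22.073 = 21.532 kPa.
Stress increase at mid-clay by the 2:1 spreading method:
Δσ ≈ qD²/(D+z)² = 213×2.1²/(2.1+2.25)² = 49.641 kPa
Final effective stress: σ'_f = 21.532 + 49.641 = 71.173 kPa.
σ'_f = 71.173 ≤ σ'_p = 123 kPa, so the clay remains overconsolidated and only the recompression index applies:
S_c = C_r·H/(1+e₀)·log₁₀(σ'_f/σ'_0) = 0.032×2.1/1.68×log₁₀(71.173/21.532)
    = 0.04 × 0.51923 = 0.02077 m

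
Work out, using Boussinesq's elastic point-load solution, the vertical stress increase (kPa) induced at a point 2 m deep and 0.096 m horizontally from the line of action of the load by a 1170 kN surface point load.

Boussinesq vertical stress below a point load on an elastic half-space:
Δσ_z = 3P/(2πz²) · [1 + (r/z)²]^(−5/2)
r/z = 0.096/2 = 0.048; [1+(r/z)²]^(−5/2) = 0.99426.
Δσ_z = 3×1170/(2π×2²) × 0.99426 = 139.66 × 0.99426 = 138.9 kPa

Δσ_z ≈ 139 kPa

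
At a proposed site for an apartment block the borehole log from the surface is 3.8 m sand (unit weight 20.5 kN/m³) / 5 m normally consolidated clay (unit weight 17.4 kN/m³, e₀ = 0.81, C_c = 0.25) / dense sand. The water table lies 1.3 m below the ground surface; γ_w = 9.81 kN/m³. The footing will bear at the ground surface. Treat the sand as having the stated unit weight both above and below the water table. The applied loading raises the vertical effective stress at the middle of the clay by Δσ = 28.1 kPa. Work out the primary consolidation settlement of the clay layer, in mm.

Mid-depth of clay below the ground surface: z = 3.8 + 5/2 = 6.3 m.
Total vertical stress at mid-clay: σ_v = 20.5×3.8 + 17.4×2.5 = 121.4 kPa.
Pore pressure: u = 9.81×(6.3 − 1.3) = 49.05 kPa.
Initial effective stress: σ'_0 = σ_v − u = 121.4 − 49.05 = 72.35 kPa.
Final effective stress: σ'_f = σ'_0 + Δσ = 72.35 + 28.1 = 100.45 kPa.
Normally consolidated clay, so the full stress increment lies on the virgin compression line:
S_c = C_c·H/(1+e₀)·log₁₀(σ'_f/σ'_0) = 0.25×5/(1+0.81)×log₁₀(100.45/72.35)
    = 0.69061 × 0.14251 = 0.09842 m

S_c ≈ 98.4 mm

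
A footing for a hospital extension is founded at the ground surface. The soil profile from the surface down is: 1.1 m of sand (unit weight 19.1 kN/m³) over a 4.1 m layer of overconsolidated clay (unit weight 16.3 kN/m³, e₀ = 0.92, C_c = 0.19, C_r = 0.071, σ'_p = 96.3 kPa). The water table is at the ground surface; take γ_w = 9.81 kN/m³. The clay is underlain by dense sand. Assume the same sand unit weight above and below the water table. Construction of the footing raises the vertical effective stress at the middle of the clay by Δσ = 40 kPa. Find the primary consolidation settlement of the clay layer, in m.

S_c ≈ 0.0654 m

Mid-depth of clay below the ground surface: z = 1.1 + 4.1/2 = 3.15 m.
Total vertical stress at mid-clay: σ_v = 19.1×1.1 + 16.3×2.05 = 54.425 kPa.
Pore pressure: u = 9.81×(3.15 − 0) = 30.902 kPa.
Initial effective stress: σ'_0 = σ_v − u = 54.425 − 30.902 = 23.523 kPa.
Final effective stress: σ'_f = 23.523 + 40 = 63.523 kPa.
σ'_f = 63.523 ≤ σ'_p = 96.3 kPa, so the clay remains overconsolidated and only the recompression index applies:
S_c = C_r·H/(1+e₀)·log₁₀(σ'_f/σ'_0) = 0.071×4.1/1.92×log₁₀(63.523/23.523)
    = 0.15161 × 0.43144 = 0.06541 m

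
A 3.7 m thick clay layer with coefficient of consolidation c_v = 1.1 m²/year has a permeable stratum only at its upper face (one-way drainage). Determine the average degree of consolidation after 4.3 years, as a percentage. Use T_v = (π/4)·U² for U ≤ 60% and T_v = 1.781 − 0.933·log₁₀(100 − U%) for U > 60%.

Drainage path length: H_d = H = 3.7 m (single drainage).
T_v = c_v·t/H_d² = 1.1×4.3/3.7² = 0.34551.
T_v = 0.34551 corresponds to the U > 60% branch:
U = 1 − 10^((1.781 − T_v)/0.933)/100 = 0.6544

U ≈ 65.4 %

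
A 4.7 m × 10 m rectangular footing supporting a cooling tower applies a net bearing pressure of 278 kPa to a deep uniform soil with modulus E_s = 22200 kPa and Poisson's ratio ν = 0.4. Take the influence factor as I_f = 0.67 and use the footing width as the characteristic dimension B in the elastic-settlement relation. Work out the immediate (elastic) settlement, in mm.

Immediate (elastic) settlement: S_e = q·B·(1−ν²)/E_s · I_f.
S_e = 278 × 4.7 × (1 − 0.4²) / 22200 × 0.67
    = 278 × 4.7 × 0.84 / 22200 × 0.67
    = 0.03312 m = 33.12 mm

S_e ≈ 33.1 mm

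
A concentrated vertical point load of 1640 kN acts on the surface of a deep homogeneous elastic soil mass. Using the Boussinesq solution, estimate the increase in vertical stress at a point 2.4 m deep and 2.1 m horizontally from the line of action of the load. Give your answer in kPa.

Δσ_z ≈ 32.8 kPa

Boussinesq vertical stress below a point load on an elastic half-space:
Δσ_z = 3P/(2πz²) · [1 + (r/z)²]^(−5/2)
r/z = 2.1/2.4 = 0.875; [1+(r/z)²]^(−5/2) = 0.24141.
Δσ_z = 3×1640/(2π×2.4²) × 0.24141 = 135.94 × 0.24141 = 32.82 kPa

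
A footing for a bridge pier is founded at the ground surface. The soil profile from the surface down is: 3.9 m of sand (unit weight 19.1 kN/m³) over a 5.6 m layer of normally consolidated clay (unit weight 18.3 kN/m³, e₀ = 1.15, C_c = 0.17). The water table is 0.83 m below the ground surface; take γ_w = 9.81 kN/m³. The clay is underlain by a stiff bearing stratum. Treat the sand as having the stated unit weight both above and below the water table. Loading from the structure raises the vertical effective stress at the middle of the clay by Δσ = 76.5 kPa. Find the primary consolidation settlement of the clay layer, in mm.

Mid-depth of clay below the ground surface: z = 3.9 + 5.6/2 = 6.7 m.
Total vertical stress at mid-clay: σ_v = 19.1×3.9 + 18.3×2.8 = 125.73 kPa.
Pore pressure: u = 9.81×(6.7 − 0.83) = 57.585 kPa.
Initial effective stress: σ'_0 = σ_v − u = 125.73 − 57.585 = 68.145 kPa.
Final effective stress: σ'_f = σ'_0 + Δσ = 68.145 + 76.5 = 144.64 kPa.
Normally consolidated clay, so the full stress increment lies on the virgin compression line:
S_c = C_c·H/(1+e₀)·log₁₀(σ'_f/σ'_0) = 0.17×5.6/(1+1.15)×log₁₀(144.64/68.145)
    = 0.44279 × 0.32685 = 0.1447 m

S_c ≈ 145 mm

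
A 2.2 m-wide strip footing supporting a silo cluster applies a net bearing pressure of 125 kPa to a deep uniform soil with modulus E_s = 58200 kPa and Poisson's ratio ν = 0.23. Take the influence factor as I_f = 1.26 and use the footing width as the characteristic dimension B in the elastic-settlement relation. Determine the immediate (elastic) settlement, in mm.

Immediate (elastic) settlement: S_e = q·B·(1−ν²)/E_s · I_f.
S_e = 125 × 2.2 × (1 − 0.23²) / 58200 × 1.26
    = 125 × 2.2 × 0.9471 / 58200 × 1.26
    = 0.005639 m = 5.639 mm

S_e ≈ 5.64 mm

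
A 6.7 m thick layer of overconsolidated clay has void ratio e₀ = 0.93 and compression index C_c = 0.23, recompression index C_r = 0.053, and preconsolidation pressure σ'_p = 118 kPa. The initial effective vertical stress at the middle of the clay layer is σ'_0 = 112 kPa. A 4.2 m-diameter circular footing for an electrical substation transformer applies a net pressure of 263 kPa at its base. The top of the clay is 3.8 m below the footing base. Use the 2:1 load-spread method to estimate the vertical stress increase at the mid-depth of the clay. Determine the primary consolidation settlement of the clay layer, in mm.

Mid-depth of clay below the footing base: z = 3.8 + 6.7/2 = 7.15 m.
Stress increase at mid-clay by the 2:1 spreading method:
Δσ ≈ qD²/(D+z)² = 263×4.2²/(4.2+7.15)² = 36.013 kPa
Final effective stress: σ'_f = 112 + 36.013 = 148.01 kPa.
σ'_f = 148.01 > σ'_p = 118 kPa, so the stress path crosses the preconsolidation pressure — recompression up to σ'_p, then virgin compression beyond:
S_c = H/(1+e₀)·[C_r·log₁₀(σ'_p/σ'_0) + C_c·log₁₀(σ'_f/σ'_p)]
    = 6.7/1.93 × [0.053×log₁₀(118/112) + 0.23×log₁₀(148.01/118)]
    = 3.4715 × [0.0012012 + 0.022634] = 0.08274 m

S_c ≈ 82.7 mm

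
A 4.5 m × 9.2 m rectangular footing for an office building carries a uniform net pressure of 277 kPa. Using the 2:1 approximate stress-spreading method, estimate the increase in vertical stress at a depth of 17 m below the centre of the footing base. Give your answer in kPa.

Δσ_z ≈ 20.4 kPa

By the 2:1 method the load spreads at 1 horizontal : 2 vertical, so at depth z the loaded area has grown by z in each plan dimension:
Δσ = qBL/((B+z)(L+z)) = 277×4.5×9.2/((4.5+17)(9.2+17)) = 20.358 kPa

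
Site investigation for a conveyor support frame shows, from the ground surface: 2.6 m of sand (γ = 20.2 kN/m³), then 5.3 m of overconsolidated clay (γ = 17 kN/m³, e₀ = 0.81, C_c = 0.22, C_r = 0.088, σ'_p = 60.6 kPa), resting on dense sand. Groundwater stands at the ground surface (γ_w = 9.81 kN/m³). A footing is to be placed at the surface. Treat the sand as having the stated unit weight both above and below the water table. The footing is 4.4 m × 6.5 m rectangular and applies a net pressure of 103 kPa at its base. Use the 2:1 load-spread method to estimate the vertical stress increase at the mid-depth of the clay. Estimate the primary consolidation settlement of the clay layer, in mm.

Mid-depth of clay below the ground surface: z = 2.6 + 5.3/2 = 5.25 m.
Total vertical stress at mid-clay: σ_v = 20.2×2.6 + 17×2.65 = 97.57 kPa.
Pore pressure: u = 9.81×(5.25 − 0) = 51.503 kPa.
Initial effective stress: σ'_0 = σ_v − u = 97.57 − 51.503 = 46.067 kPa.
Stress increase at mid-clay by the 2:1 spreading method:
Δσ = qBL/((B+z)(L+z)) = 103×4.4×6.5/((4.4+5.25)(6.5+5.25)) = 25.98 kPa
Final effective stress: σ'_f = 46.067 + 25.98 = 72.047 kPa.
σ'_f = 72.047 > σ'_p = 60.6 kPa, so the stress path crosses the preconsolidation pressure — recompression up to σ'_p, then virgin compression beyond:
S_c = H/(1+e₀)·[C_r·log₁₀(σ'_p/σ'_0) + C_c·log₁₀(σ'_f/σ'_p)]
    = 5.3/1.81 × [0.088×log₁₀(60.6/46.067) + 0.22×log₁₀(72.047/60.6)]
    = 2.9282 × [0.010479 + 0.016532] = 0.07909 m

S_c ≈ 79.1 mm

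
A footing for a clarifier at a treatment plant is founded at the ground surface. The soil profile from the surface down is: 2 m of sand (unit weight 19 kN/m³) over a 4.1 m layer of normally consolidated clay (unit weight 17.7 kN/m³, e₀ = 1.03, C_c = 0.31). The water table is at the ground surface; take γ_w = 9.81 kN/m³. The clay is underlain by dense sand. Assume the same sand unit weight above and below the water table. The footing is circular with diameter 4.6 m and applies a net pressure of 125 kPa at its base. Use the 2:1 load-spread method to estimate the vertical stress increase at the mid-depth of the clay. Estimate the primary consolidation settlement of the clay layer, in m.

S_c ≈ 0.192 m

Mid-depth of clay below the ground surface: z = 2 + 4.1/2 = 4.05 m.
Total vertical stress at mid-clay: σ_v = 19×2 + 17.7×2.05 = 74.285 kPa.
Pore pressure: u = 9.81×(4.05 − 0) = 39.73 kPa.
Initial effective stress: σ'_0 = σ_v − u = 74.285 − 39.73 = 34.555 kPa.
Stress increase at mid-clay by the 2:1 spreading method:
Δσ ≈ qD²/(D+z)² = 125×4.6²/(4.6+4.05)² = 35.35 kPa
Final effective stress: σ'_f = σ'_0 + Δσ = 34.555 + 35.35 = 69.905 kPa.
Normally consolidated clay, so the full stress increment lies on the virgin compression line:
S_c = C_c·H/(1+e₀)·log₁₀(σ'_f/σ'_0) = 0.31×4.1/(1+1.03)×log₁₀(69.905/34.555)
    = 0.62611 × 0.306 = 0.1916 m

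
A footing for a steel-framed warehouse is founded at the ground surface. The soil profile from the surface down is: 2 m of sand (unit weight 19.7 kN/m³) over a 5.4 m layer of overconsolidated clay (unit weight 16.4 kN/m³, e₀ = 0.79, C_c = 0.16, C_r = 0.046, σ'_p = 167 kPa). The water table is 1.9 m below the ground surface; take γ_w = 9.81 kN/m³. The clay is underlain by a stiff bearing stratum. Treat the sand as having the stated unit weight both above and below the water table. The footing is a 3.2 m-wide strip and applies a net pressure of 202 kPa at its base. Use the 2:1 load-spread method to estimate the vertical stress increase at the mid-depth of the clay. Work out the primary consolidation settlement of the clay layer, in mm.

Mid-depth of clay below the ground surface: z = 2 + 5.4/2 = 4.7 m.
Total vertical stress at mid-clay: σ_v = 19.7×2 + 16.4×2.7 = 83.68 kPa.
Pore pressure: u = 9.81×(4.7 − 1.9) = 27.468 kPa.
Initial effective stress: σ'_0 = σ_v − u = 83.68 − 27.468 = 56.212 kPa.
Stress increase at mid-clay by the 2:1 spreading method:
Δσ = qB/(B+z) = 202×3.2/(3.2+4.7) = 81.823 kPa
Final effective stress: σ'_f = 56.212 + 81.823 = 138.03 kPa.
σ'_f = 138.03 ≤ σ'_p = 167 kPa, so the clay remains overconsolidated and only the recompression index applies:
S_c = C_r·H/(1+e₀)·log₁₀(σ'_f/σ'_0) = 0.046×5.4/1.79×log₁₀(138.03/56.212)
    = 0.13877 × 0.39014 = 0.05414 m

S_c ≈ 54.1 mm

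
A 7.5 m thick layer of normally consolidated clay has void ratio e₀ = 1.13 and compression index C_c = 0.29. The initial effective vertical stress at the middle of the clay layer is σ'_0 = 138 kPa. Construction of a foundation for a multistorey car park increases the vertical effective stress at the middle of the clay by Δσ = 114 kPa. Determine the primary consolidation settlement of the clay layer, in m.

Final effective stress: σ'_f = σ'_0 + Δσ = 138 + 114 = 252 kPa.
Normally consolidated clay, so the full stress increment lies on the virgin compression line:
S_c = C_c·H/(1+e₀)·log₁₀(σ'_f/σ'_0) = 0.29×7.5/(1+1.13)×log₁₀(252/138)
    = 1.0211 × 0.26152 = 0.267 m

S_c ≈ 0.267 m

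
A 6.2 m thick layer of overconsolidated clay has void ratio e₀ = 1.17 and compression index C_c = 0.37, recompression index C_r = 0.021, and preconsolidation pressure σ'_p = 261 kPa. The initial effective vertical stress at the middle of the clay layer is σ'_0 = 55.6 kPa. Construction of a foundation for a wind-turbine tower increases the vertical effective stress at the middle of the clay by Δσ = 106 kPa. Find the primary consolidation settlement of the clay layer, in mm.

S_c ≈ 27.8 mm

Final effective stress: σ'_f = 55.6 + 106 = 161.6 kPa.
σ'_f = 161.6 ≤ σ'_p = 261 kPa, so the clay remains overconsolidated and only the recompression index applies:
S_c = C_r·H/(1+e₀)·log₁₀(σ'_f/σ'_0) = 0.021×6.2/2.17×log₁₀(161.6/55.6)
    = 0.059999 × 0.46337 = 0.0278 m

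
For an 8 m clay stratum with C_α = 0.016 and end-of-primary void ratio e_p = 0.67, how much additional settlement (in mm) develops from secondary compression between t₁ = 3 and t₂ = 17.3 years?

S_s ≈ 58.3 mm

Secondary compression: S_s = C_α·H/(1+e_p)·log₁₀(t₂/t₁)
S_s = 0.016×8/(1+0.67)×log₁₀(17.3/3)
    = 0.07665 × 0.7609 = 0.05832 m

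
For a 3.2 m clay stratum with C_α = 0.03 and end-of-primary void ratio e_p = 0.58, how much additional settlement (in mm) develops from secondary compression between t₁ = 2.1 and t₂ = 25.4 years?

Secondary compression: S_s = C_α·H/(1+e_p)·log₁₀(t₂/t₁)
S_s = 0.03×3.2/(1+0.58)×log₁₀(25.4/2.1)
    = 0.06076 × 1.083 = 0.06578 m

S_s ≈ 65.8 mm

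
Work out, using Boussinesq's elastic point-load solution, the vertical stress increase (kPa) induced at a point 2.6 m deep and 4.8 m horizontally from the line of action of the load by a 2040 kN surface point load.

Boussinesq vertical stress below a point load on an elastic half-space:
Δσ_z = 3P/(2πz²) · [1 + (r/z)²]^(−5/2)
r/z = 4.8/2.6 = 1.8462; [1+(r/z)²]^(−5/2) = 0.024509.
Δσ_z = 3×2040/(2π×2.6²) × 0.024509 = 144.09 × 0.024509 = 3.532 kPa

Δσ_z ≈ 3.53 kPa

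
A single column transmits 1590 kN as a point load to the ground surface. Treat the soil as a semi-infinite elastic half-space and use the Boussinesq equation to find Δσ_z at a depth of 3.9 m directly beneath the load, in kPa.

Δσ_z ≈ 49.9 kPa

Boussinesq vertical stress below a point load on an elastic half-space:
Δσ_z = 3P/(2πz²) · [1 + (r/z)²]^(−5/2)
r/z = 0/3.9 = 0; [1+(r/z)²]^(−5/2) = 1.
Δσ_z = 3×1590/(2π×3.9²) × 1 = 49.912 × 1 = 49.91 kPa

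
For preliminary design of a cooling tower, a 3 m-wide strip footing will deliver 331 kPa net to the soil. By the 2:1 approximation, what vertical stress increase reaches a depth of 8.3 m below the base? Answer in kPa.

Δσ_z ≈ 87.9 kPa

By the 2:1 method the load spreads at 1 horizontal : 2 vertical, so at depth z the loaded area has grown by z in each plan dimension:
Δσ = qB/(B+z) = 331×3/(3+8.3) = 87.876 kPa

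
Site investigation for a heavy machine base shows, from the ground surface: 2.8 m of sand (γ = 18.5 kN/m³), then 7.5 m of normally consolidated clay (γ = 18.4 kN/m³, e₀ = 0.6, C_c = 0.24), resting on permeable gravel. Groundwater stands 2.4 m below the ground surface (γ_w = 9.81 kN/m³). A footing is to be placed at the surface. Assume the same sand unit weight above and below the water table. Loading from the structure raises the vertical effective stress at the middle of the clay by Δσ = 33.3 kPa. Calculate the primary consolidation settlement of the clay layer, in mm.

Mid-depth of clay below the ground surface: z = 2.8 + 7.5/2 = 6.55 m.
Total vertical stress at mid-clay: σ_v = 18.5×2.8 + 18.4×3.75 = 120.8 kPa.
Pore pressure: u = 9.81×(6.55 − 2.4) = 40.712 kPa.
Initial effective stress: σ'_0 = σ_v − u = 120.8 − 40.712 = 80.088 kPa.
Final effective stress: σ'_f = σ'_0 + Δσ = 80.088 + 33.3 = 113.39 kPa.
Normally consolidated clay, so the full stress increment lies on the virgin compression line:
S_c = C_c·H/(1+e₀)·log₁₀(σ'_f/σ'_0) = 0.24×7.5/(1+0.6)×log₁₀(113.39/80.088)
    = 1.125 × 0.15101 = 0.1699 m

S_c ≈ 170 mm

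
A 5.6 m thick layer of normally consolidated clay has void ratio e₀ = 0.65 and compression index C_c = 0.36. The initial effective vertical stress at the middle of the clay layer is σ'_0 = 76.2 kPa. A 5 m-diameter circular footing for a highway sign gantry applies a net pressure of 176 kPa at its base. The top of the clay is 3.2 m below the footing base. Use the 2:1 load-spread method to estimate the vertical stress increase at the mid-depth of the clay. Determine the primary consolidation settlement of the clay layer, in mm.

Mid-depth of clay below the footing base: z = 3.2 + 5.6/2 = 6 m.
Stress increase at mid-clay by the 2:1 spreading method:
Δσ ≈ qD²/(D+z)² = 176×5²/(5+6)² = 36.364 kPa
Final effective stress: σ'_f = σ'_0 + Δσ = 76.2 + 36.364 = 112.56 kPa.
Normally consolidated clay, so the full stress increment lies on the virgin compression line:
S_c = C_c·H/(1+e₀)·log₁₀(σ'_f/σ'_0) = 0.36×5.6/(1+0.65)×log₁₀(112.56/76.2)
    = 1.2218 × 0.16943 = 0.207 m

S_c ≈ 207 mm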